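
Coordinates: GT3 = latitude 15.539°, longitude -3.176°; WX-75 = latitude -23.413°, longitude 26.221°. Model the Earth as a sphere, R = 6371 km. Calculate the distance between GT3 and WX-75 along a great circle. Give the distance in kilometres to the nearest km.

Δφ = -38.9520°,  Δλ = 29.3970°
a = sin²(Δφ/2) + cos φ₁ cos φ₂ sin²(Δλ/2) = 0.168084
c = 2·arcsin(√a) = 0.844864 rad = 48.4072°
d = R·c = 6371 × 0.844864 = 5382.6 km

5383 km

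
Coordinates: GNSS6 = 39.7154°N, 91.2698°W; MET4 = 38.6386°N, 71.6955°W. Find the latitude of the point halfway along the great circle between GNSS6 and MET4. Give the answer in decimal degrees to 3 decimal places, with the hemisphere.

39.589°N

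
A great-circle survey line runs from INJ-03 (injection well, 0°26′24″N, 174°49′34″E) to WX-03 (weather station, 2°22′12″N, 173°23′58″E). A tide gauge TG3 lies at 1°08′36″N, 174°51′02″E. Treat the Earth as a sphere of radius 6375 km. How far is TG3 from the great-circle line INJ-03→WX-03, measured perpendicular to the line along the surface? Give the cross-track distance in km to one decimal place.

INJ-03: φ = +0.44000°, λ = +174.82611°
WX-03: φ = +2.37000°, λ = +173.39944°
TG3: φ = +1.14333°, λ = +174.85056°
δ₁₃ = central angle INJ-03→TG3 = 0.012283 rad  (haversine)
θ₁₃ = bearing INJ-03→TG3 = 1.990°,  θ₁₂ = bearing INJ-03→WX-03 = 323.551°
dₓₜ = R·arcsin(sin δ₁₃ · sin(θ₁₃ − θ₁₂)) = 6375·arcsin(0.01228·sin(-321.561°)) = 48.679 km
|dₓₜ| = 48.679 km

48.7 km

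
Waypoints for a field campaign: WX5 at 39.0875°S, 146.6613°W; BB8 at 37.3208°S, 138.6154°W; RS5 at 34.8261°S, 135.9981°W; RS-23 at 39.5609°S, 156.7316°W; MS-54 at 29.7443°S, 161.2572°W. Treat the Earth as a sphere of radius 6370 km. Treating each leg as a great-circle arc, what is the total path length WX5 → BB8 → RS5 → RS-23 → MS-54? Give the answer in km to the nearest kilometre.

WX5→BB8: c = 0.114531 rad, d = 729.56 km
BB8→RS5: c = 0.057082 rad, d = 363.61 km
RS5→RS-23: c = 0.299102 rad, d = 1905.28 km
RS-23→MS-54: c = 0.183168 rad, d = 1166.78 km
Total = 729.56 + 363.61 + 1905.28 + 1166.78 = 4165.24 km

4165 km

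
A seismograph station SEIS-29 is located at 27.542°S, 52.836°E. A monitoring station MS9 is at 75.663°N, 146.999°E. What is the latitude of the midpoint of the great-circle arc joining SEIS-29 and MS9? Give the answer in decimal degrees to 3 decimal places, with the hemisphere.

29.283°N

Bx = cos φ₂ cos Δλ = -0.017976,  By = cos φ₂ sin Δλ = 0.246971
φₘ = atan2(sin φ₁ + sin φ₂, √((cos φ₁ + Bx)² + By²)) = 29.28308°
λₘ = λ₁ + atan2(By, cos φ₁ + Bx) = 68.70652°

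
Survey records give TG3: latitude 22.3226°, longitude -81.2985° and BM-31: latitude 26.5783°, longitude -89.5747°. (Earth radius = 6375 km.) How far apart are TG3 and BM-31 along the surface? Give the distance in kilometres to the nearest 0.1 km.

Δφ = 4.2557°,  Δλ = -8.2762°
a = sin²(Δφ/2) + cos φ₁ cos φ₂ sin²(Δλ/2) = 0.005687
c = 2·arcsin(√a) = 0.150961 rad = 8.6494°
d = R·c = 6375 × 0.150961 = 962.4 km

962.4 km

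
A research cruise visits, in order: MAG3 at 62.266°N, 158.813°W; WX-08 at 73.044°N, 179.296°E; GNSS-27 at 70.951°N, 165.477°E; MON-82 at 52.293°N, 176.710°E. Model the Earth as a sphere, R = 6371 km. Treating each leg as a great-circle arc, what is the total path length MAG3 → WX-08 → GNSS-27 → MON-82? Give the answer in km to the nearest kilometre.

4172 km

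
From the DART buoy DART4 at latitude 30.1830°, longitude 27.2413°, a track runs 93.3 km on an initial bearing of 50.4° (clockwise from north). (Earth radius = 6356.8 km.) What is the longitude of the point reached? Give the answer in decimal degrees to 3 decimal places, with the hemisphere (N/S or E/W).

δ = d/R = 93.3/6356.8 = 0.014677 rad
φ₂ = arcsin(sin φ₁ cos δ + cos φ₁ sin δ cos θ)
   = arcsin(0.50276·0.99989 + 0.86442·0.01468·0.63742) = 30.71688°
λ₂ = λ₁ + atan2(sin θ sin δ cos φ₁, cos δ − sin φ₁ sin φ₂) = 27.99499°

27.995°E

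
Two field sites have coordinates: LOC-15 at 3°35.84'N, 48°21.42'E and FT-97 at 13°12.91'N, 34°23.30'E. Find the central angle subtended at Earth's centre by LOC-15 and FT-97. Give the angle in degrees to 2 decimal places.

16.82°

LOC-15: φ = +3.59733°, λ = +48.35700°
FT-97: φ = +13.21517°, λ = +34.38833°
Δφ = 9.6178°,  Δλ = -13.9687°
a = sin²(Δφ/2) + cos φ₁ cos φ₂ sin²(Δλ/2) = 0.021394
c = 2·arcsin(√a) = 0.293588 rad = 16.8213°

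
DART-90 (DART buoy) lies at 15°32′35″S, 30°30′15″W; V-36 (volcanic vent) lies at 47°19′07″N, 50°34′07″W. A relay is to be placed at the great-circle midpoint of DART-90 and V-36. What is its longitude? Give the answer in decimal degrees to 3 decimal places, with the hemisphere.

DART-90: φ = -15.54306°, λ = -30.50417°
V-36: φ = +47.31861°, λ = -50.56861°
Bx = cos φ₂ cos Δλ = 0.636776,  By = cos φ₂ sin Δλ = -0.232579
φₘ = atan2(sin φ₁ + sin φ₂, √((cos φ₁ + Bx)² + By²)) = 16.11452°
λₘ = λ₁ + atan2(By, cos φ₁ + Bx) = -38.77381°

38.774°W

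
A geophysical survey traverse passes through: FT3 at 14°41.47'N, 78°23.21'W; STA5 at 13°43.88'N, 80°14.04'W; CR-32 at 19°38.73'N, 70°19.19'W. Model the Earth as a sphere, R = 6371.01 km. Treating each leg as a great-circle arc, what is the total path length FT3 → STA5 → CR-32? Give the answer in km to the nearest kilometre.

1469 km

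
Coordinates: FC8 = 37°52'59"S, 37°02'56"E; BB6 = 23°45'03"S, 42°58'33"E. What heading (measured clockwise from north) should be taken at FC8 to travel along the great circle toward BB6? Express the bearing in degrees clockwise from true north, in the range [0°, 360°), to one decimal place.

21.4°

FC8: φ = -37.88306°, λ = +37.04889°
BB6: φ = -23.75083°, λ = +42.97583°
Δλ = 5.9269°
y = sin Δλ · cos φ₂ = 0.094515
x = cos φ₁ sin φ₂ − sin φ₁ cos φ₂ cos Δλ = 0.241156
θ = atan2(y, x) = 21.4014° → 21.4014° (mod 360°)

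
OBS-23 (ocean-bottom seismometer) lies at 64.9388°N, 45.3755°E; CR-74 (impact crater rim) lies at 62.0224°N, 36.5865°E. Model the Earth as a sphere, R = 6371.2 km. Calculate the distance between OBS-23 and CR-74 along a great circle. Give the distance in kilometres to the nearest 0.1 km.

542.9 km

Δφ = -2.9164°,  Δλ = -8.7890°
a = sin²(Δφ/2) + cos φ₁ cos φ₂ sin²(Δλ/2) = 0.001814
c = 2·arcsin(√a) = 0.085214 rad = 4.8824°
d = R·c = 6371.2 × 0.085214 = 542.9 km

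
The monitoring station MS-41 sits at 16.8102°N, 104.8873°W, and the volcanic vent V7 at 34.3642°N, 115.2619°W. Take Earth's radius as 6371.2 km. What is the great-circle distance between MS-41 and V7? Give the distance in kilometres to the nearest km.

Δφ = 17.5540°,  Δλ = -10.3746°
a = sin²(Δφ/2) + cos φ₁ cos φ₂ sin²(Δλ/2) = 0.029743
c = 2·arcsin(√a) = 0.346655 rad = 19.8618°
d = R·c = 6371.2 × 0.346655 = 2208.6 km

2209 km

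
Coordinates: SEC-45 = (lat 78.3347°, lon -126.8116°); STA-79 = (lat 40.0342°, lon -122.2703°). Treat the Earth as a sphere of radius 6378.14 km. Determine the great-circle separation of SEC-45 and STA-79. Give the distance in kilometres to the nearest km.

4269 km

Δφ = -38.3005°,  Δλ = 4.5413°
a = sin²(Δφ/2) + cos φ₁ cos φ₂ sin²(Δλ/2) = 0.107858
c = 2·arcsin(√a) = 0.669254 rad = 38.3454°
d = R·c = 6378.14 × 0.669254 = 4268.6 km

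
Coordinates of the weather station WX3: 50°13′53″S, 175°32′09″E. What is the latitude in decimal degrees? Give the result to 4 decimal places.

50° + 13′/60 + 53″/3600 = 50 + 0.21667 + 0.01472 = 50.2314°

50.2314°S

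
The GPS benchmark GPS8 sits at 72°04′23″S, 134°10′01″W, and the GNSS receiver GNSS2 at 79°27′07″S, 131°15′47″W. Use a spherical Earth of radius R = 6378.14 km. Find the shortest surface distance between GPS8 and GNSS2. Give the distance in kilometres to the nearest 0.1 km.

825.0 km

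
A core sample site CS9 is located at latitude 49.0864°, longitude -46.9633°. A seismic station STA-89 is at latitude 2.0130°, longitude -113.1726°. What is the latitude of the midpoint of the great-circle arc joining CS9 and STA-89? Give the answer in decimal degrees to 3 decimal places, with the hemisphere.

Bx = cos φ₂ cos Δλ = 0.403148,  By = cos φ₂ sin Δλ = -0.914460
φₘ = atan2(sin φ₁ + sin φ₂, √((cos φ₁ + Bx)² + By²)) = 29.48766°
λₘ = λ₁ + atan2(By, cos φ₁ + Bx) = -87.79930°

29.488°N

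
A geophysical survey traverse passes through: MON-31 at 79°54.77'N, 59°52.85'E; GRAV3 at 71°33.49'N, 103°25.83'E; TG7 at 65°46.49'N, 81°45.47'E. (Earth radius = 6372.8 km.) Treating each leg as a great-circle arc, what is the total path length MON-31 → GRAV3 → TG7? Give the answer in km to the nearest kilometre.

2530 km

MON-31: φ = +79.91283°, λ = +59.88083°
GRAV3: φ = +71.55817°, λ = +103.43050°
TG7: φ = +65.77483°, λ = +81.75783°
MON-31→GRAV3: c = 0.227919 rad, d = 1452.49 km
GRAV3→TG7: c = 0.169115 rad, d = 1077.73 km
Total = 1452.49 + 1077.73 = 2530.22 km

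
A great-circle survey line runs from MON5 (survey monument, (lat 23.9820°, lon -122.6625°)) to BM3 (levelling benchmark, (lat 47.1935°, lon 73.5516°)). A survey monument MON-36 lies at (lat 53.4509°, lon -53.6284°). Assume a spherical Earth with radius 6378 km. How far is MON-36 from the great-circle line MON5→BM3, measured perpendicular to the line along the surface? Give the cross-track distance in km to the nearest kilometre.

δ₁₃ = central angle MON5→MON-36 = 1.022532 rad  (haversine)
θ₁₃ = bearing MON5→MON-36 = 40.661°,  θ₁₂ = bearing MON5→BM3 = 348.535°
dₓₜ = R·arcsin(sin δ₁₃ · sin(θ₁₃ − θ₁₂)) = 6378·arcsin(0.85343·sin(-307.873°)) = 4714.395 km
|dₓₜ| = 4714.395 km

4714 km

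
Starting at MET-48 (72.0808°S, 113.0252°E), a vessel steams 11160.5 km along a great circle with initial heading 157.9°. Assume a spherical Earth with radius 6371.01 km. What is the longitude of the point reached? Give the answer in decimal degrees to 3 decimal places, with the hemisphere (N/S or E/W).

δ = d/R = 11160.5/6371.01 = 1.751763 rad
φ₂ = arcsin(sin φ₁ cos δ + cos φ₁ sin δ cos θ)
   = arcsin(-0.95149·-0.17998 + 0.30768·0.98367·-0.92653) = -6.26718°
λ₂ = λ₁ + atan2(sin θ sin δ cos φ₁, cos δ − sin φ₁ sin φ₂) = -88.83268°

88.833°W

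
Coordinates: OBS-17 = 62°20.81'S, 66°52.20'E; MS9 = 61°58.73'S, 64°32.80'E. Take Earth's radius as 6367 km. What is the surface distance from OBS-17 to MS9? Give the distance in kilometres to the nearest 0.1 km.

OBS-17: φ = -62.34683°, λ = +66.87000°
MS9: φ = -61.97883°, λ = +64.54667°
Δφ = 0.3680°,  Δλ = -2.3233°
a = sin²(Δφ/2) + cos φ₁ cos φ₂ sin²(Δλ/2) = 0.000100
c = 2·arcsin(√a) = 0.019993 rad = 1.1455°
d = R·c = 6367 × 0.019993 = 127.3 km

127.3 km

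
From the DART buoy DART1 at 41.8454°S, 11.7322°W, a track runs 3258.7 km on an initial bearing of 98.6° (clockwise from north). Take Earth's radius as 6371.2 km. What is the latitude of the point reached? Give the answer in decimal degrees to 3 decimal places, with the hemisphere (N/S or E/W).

δ = d/R = 3258.7/6371.2 = 0.511474 rad
φ₂ = arcsin(sin φ₁ cos δ + cos φ₁ sin δ cos θ)
   = arcsin(-0.66712·0.87202 + 0.74495·0.48946·-0.14954) = -39.51436°
λ₂ = λ₁ + atan2(sin θ sin δ cos φ₁, cos δ − sin φ₁ sin φ₂) = 27.12084°

39.514°S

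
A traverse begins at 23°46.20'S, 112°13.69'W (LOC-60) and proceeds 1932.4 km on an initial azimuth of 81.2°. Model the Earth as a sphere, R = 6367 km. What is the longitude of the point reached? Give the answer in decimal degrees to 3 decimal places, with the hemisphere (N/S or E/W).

LOC-60: φ = -23.77000°, λ = -112.22817°
δ = d/R = 1932.4/6367 = 0.303502 rad
φ₂ = arcsin(sin φ₁ cos δ + cos φ₁ sin δ cos θ)
   = arcsin(-0.40307·0.95430 + 0.91517·0.29886·0.15299) = -20.04761°
λ₂ = λ₁ + atan2(sin θ sin δ cos φ₁, cos δ − sin φ₁ sin φ₂) = -93.90380°

93.904°W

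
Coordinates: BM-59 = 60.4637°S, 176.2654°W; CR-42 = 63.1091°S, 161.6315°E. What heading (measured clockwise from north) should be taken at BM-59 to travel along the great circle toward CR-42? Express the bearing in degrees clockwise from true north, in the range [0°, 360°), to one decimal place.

246.2°

Δλ = -22.1031°
y = sin Δλ · cos φ₂ = -0.170186
x = cos φ₁ sin φ₂ − sin φ₁ cos φ₂ cos Δλ = -0.075075
θ = atan2(y, x) = -113.8038° → 246.1962° (mod 360°)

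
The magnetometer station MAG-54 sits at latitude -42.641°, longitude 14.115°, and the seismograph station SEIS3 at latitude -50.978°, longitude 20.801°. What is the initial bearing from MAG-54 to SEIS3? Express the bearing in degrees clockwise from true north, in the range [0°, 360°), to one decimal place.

Δλ = 6.6860°
y = sin Δλ · cos φ₂ = 0.073305
x = cos φ₁ sin φ₂ − sin φ₁ cos φ₂ cos Δλ = -0.147896
θ = atan2(y, x) = 153.6345° → 153.6345° (mod 360°)

153.6°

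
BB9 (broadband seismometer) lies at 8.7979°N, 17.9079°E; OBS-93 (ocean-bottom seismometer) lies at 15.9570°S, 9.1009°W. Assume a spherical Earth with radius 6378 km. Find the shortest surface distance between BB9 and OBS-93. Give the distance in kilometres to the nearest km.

Δφ = -24.7549°,  Δλ = -27.0088°
a = sin²(Δφ/2) + cos φ₁ cos φ₂ sin²(Δλ/2) = 0.097760
c = 2·arcsin(√a) = 0.635996 rad = 36.4399°
d = R·c = 6378 × 0.635996 = 4056.4 km

4056 km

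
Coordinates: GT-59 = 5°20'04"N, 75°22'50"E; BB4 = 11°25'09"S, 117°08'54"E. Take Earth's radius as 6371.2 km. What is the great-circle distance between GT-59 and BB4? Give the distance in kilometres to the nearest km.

GT-59: φ = +5.33444°, λ = +75.38056°
BB4: φ = -11.41917°, λ = +117.14833°
Δφ = -16.7536°,  Δλ = 41.7678°
a = sin²(Δφ/2) + cos φ₁ cos φ₂ sin²(Δλ/2) = 0.145243
c = 2·arcsin(√a) = 0.781988 rad = 44.8046°
d = R·c = 6371.2 × 0.781988 = 4982.2 km

4982 km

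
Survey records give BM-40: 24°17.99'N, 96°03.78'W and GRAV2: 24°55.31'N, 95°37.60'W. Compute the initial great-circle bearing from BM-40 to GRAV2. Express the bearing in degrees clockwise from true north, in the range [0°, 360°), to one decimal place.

BM-40: φ = +24.29983°, λ = -96.06300°
GRAV2: φ = +24.92183°, λ = -95.62667°
Δλ = 0.4363°
y = sin Δλ · cos φ₂ = 0.006906
x = cos φ₁ sin φ₂ − sin φ₁ cos φ₂ cos Δλ = 0.010867
θ = atan2(y, x) = 32.4381° → 32.4381° (mod 360°)

32.4°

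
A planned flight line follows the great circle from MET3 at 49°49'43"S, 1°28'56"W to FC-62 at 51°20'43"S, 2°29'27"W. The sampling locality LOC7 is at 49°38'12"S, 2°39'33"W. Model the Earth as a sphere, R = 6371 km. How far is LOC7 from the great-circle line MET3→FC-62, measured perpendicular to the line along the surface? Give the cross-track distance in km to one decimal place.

MET3: φ = -49.82861°, λ = -1.48222°
FC-62: φ = -51.34528°, λ = -2.49083°
LOC7: φ = -49.63667°, λ = -2.65917°
δ₁₃ = central angle MET3→LOC7 = 0.013693 rad  (haversine)
θ₁₃ = bearing MET3→LOC7 = 283.712°,  θ₁₂ = bearing MET3→FC-62 = 202.502°
dₓₜ = R·arcsin(sin δ₁₃ · sin(θ₁₃ − θ₁₂)) = 6371·arcsin(0.01369·sin(81.210°)) = 86.214 km
|dₓₜ| = 86.214 km

86.2 km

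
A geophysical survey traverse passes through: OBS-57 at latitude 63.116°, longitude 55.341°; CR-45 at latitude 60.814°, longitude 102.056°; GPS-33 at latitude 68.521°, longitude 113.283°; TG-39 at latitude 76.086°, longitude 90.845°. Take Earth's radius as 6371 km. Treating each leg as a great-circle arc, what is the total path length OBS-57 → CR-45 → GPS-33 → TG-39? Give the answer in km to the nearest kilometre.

4525 km

OBS-57→CR-45: c = 0.376732 rad, d = 2400.16 km
CR-45→GPS-33: c = 0.157962 rad, d = 1006.38 km
GPS-33→TG-39: c = 0.175552 rad, d = 1118.44 km
Total = 2400.16 + 1006.38 + 1118.44 = 4524.98 km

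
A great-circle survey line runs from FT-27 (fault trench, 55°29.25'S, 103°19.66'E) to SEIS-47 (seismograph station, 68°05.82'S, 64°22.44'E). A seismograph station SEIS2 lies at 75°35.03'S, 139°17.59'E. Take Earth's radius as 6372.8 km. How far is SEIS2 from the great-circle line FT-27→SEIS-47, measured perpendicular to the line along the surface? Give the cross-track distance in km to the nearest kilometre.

FT-27: φ = -55.48750°, λ = +103.32767°
SEIS-47: φ = -68.09700°, λ = +64.37400°
SEIS2: φ = -75.58383°, λ = +139.29317°
δ₁₃ = central angle FT-27→SEIS2 = 0.422111 rad  (haversine)
θ₁₃ = bearing FT-27→SEIS2 = 159.090°,  θ₁₂ = bearing FT-27→SEIS-47 = 219.289°
dₓₜ = R·arcsin(sin δ₁₃ · sin(θ₁₃ − θ₁₂)) = 6372.8·arcsin(0.40969·sin(-60.198°)) = -2316.227 km
|dₓₜ| = 2316.227 km

2316 km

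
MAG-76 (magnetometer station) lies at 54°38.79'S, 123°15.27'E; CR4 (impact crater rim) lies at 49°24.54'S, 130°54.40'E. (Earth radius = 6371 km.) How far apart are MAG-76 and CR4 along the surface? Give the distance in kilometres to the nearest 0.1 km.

MAG-76: φ = -54.64650°, λ = +123.25450°
CR4: φ = -49.40900°, λ = +130.90667°
Δφ = 5.2375°,  Δλ = 7.6522°
a = sin²(Δφ/2) + cos φ₁ cos φ₂ sin²(Δλ/2) = 0.003764
c = 2·arcsin(√a) = 0.122778 rad = 7.0347°
d = R·c = 6371 × 0.122778 = 782.2 km

782.2 km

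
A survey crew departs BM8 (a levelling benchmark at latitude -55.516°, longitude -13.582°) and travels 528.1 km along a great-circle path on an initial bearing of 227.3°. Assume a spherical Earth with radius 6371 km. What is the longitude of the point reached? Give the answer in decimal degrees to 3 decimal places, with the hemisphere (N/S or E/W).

δ = d/R = 528.1/6371 = 0.082891 rad
φ₂ = arcsin(sin φ₁ cos δ + cos φ₁ sin δ cos θ)
   = arcsin(-0.82428·0.99657 + 0.56618·0.08280·-0.67816) = -58.56633°
λ₂ = λ₁ + atan2(sin θ sin δ cos φ₁, cos δ − sin φ₁ sin φ₂) = -20.28235°

20.282°W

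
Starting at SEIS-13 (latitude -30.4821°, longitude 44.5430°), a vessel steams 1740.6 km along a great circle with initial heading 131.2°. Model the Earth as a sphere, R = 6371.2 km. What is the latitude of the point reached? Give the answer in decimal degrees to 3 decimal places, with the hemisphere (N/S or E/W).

δ = d/R = 1740.6/6371.2 = 0.273198 rad
φ₂ = arcsin(sin φ₁ cos δ + cos φ₁ sin δ cos θ)
   = arcsin(-0.50727·0.96291 + 0.86179·0.26981·-0.65869) = -39.91236°
λ₂ = λ₁ + atan2(sin θ sin δ cos φ₁, cos δ − sin φ₁ sin φ₂) = 59.89049°

39.912°S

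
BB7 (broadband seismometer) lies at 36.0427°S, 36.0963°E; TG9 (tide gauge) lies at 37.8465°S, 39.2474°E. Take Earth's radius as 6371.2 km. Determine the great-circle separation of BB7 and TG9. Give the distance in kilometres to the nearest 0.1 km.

Δφ = -1.8038°,  Δλ = 3.1511°
a = sin²(Δφ/2) + cos φ₁ cos φ₂ sin²(Δλ/2) = 0.000730
c = 2·arcsin(√a) = 0.054060 rad = 3.0974°
d = R·c = 6371.2 × 0.054060 = 344.4 km

344.4 km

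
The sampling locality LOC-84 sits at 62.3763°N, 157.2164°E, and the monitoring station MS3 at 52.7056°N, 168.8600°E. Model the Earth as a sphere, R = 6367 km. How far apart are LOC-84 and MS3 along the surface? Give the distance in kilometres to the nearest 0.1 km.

Δφ = -9.6707°,  Δλ = 11.6436°
a = sin²(Δφ/2) + cos φ₁ cos φ₂ sin²(Δλ/2) = 0.009996
c = 2·arcsin(√a) = 0.200293 rad = 11.4759°
d = R·c = 6367 × 0.200293 = 1275.3 km

1275.3 km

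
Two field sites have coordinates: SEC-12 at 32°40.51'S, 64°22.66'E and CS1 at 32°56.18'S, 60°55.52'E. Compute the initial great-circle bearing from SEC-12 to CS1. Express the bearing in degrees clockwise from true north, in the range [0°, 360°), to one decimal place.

263.9°

SEC-12: φ = -32.67517°, λ = +64.37767°
CS1: φ = -32.93633°, λ = +60.92533°
Δλ = -3.4523°
y = sin Δλ · cos φ₂ = -0.050540
x = cos φ₁ sin φ₂ − sin φ₁ cos φ₂ cos Δλ = -0.005380
θ = atan2(y, x) = -96.0769° → 263.9231° (mod 360°)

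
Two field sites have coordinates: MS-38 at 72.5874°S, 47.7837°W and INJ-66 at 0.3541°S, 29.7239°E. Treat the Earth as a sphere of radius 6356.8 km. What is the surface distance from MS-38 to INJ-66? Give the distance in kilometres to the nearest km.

9536 km

Δφ = 72.2333°,  Δλ = 77.5076°
a = sin²(Δφ/2) + cos φ₁ cos φ₂ sin²(Δλ/2) = 0.464687
c = 2·arcsin(√a) = 1.500111 rad = 85.9500°
d = R·c = 6356.8 × 1.500111 = 9535.9 km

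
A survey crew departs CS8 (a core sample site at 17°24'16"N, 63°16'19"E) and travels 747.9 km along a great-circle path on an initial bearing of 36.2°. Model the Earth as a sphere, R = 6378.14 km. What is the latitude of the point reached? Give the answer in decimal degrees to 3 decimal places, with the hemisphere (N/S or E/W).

CS8: φ = +17.40444°, λ = +63.27194°
δ = d/R = 747.9/6378.14 = 0.117260 rad
φ₂ = arcsin(sin φ₁ cos δ + cos φ₁ sin δ cos θ)
   = arcsin(0.29911·0.99313 + 0.95422·0.11699·0.80696) = 22.77703°
λ₂ = λ₁ + atan2(sin θ sin δ cos φ₁, cos δ − sin φ₁ sin φ₂) = 67.56970°

22.777°N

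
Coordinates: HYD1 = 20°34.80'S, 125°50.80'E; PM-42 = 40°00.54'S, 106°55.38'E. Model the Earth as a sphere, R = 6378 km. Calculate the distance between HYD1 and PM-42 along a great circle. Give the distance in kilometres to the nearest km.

2813 km

HYD1: φ = -20.58000°, λ = +125.84667°
PM-42: φ = -40.00900°, λ = +106.92300°
Δφ = -19.4290°,  Δλ = -18.9237°
a = sin²(Δφ/2) + cos φ₁ cos φ₂ sin²(Δλ/2) = 0.047851
c = 2·arcsin(√a) = 0.441063 rad = 25.2711°
d = R·c = 6378 × 0.441063 = 2813.1 km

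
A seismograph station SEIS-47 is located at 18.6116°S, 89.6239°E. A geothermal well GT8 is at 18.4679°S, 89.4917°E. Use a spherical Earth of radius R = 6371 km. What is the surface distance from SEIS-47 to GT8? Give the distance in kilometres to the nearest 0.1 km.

Δφ = 0.1437°,  Δλ = -0.1322°
a = sin²(Δφ/2) + cos φ₁ cos φ₂ sin²(Δλ/2) = 0.000003
c = 2·arcsin(√a) = 0.003328 rad = 0.1907°
d = R·c = 6371 × 0.003328 = 21.2 km

21.2 km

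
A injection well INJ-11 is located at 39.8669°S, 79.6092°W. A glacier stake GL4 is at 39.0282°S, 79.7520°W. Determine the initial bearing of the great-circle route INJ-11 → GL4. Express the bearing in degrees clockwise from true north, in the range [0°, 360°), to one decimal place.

352.5°

Δλ = -0.1428°
y = sin Δλ · cos φ₂ = -0.001936
x = cos φ₁ sin φ₂ − sin φ₁ cos φ₂ cos Δλ = 0.014636
θ = atan2(y, x) = -7.5356° → 352.4644° (mod 360°)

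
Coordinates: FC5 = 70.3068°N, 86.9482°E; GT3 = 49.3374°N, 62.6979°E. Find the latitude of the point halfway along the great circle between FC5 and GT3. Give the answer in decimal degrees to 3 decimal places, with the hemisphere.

60.323°N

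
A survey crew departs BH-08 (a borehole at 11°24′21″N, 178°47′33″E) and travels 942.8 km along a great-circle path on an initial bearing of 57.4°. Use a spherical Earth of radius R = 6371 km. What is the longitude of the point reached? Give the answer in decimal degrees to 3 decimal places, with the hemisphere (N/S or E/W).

173.788°W

BH-08: φ = +11.40583°, λ = +178.79250°
δ = d/R = 942.8/6371 = 0.147983 rad
φ₂ = arcsin(sin φ₁ cos δ + cos φ₁ sin δ cos θ)
   = arcsin(0.19776·0.98907 + 0.98025·0.14744·0.53877) = 15.87057°
λ₂ = λ₁ + atan2(sin θ sin δ cos φ₁, cos δ − sin φ₁ sin φ₂) = -173.78780°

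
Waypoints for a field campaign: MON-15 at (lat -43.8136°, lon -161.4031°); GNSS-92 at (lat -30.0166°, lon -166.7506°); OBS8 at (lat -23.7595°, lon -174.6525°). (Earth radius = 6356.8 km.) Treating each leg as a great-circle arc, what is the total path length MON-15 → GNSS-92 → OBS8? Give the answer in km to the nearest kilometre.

2647 km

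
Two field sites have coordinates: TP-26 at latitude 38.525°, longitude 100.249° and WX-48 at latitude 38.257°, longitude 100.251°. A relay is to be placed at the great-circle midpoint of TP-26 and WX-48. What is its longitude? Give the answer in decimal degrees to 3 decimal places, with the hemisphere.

100.250°E

Bx = cos φ₂ cos Δλ = 0.785241,  By = cos φ₂ sin Δλ = 0.000027
φₘ = atan2(sin φ₁ + sin φ₂, √((cos φ₁ + Bx)² + By²)) = 38.39100°
λₘ = λ₁ + atan2(By, cos φ₁ + Bx) = 100.25000°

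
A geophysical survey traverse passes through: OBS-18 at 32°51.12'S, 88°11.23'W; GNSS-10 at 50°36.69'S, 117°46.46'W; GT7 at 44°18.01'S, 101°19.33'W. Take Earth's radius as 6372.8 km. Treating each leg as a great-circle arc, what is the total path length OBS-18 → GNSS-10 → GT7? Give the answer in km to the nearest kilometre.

4534 km

OBS-18: φ = -32.85200°, λ = -88.18717°
GNSS-10: φ = -50.61150°, λ = -117.77433°
GT7: φ = -44.30017°, λ = -101.32217°
OBS-18→GNSS-10: c = 0.488936 rad, d = 3115.89 km
GNSS-10→GT7: c = 0.222520 rad, d = 1418.08 km
Total = 3115.89 + 1418.08 = 4533.97 km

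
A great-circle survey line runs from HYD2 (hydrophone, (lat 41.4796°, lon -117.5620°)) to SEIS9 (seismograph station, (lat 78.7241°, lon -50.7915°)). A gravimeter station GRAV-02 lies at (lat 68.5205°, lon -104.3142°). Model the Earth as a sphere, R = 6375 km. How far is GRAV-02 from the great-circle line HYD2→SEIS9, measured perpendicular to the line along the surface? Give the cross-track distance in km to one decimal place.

δ₁₃ = central angle HYD2→GRAV-02 = 0.487767 rad  (haversine)
θ₁₃ = bearing HYD2→GRAV-02 = 10.314°,  θ₁₂ = bearing HYD2→SEIS9 = 14.726°
dₓₜ = R·arcsin(sin δ₁₃ · sin(θ₁₃ − θ₁₂)) = 6375·arcsin(0.46865·sin(-4.412°)) = -229.859 km
|dₓₜ| = 229.859 km

229.9 km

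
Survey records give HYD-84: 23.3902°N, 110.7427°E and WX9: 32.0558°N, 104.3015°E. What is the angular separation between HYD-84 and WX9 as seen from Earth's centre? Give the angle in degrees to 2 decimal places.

10.37°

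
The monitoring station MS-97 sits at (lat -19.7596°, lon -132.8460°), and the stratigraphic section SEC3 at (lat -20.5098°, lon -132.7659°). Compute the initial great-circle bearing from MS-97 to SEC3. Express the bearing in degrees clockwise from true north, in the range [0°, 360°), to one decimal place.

174.3°

Δλ = 0.0801°
y = sin Δλ · cos φ₂ = 0.001309
x = cos φ₁ sin φ₂ − sin φ₁ cos φ₂ cos Δλ = -0.013093
θ = atan2(y, x) = 174.2892° → 174.2892° (mod 360°)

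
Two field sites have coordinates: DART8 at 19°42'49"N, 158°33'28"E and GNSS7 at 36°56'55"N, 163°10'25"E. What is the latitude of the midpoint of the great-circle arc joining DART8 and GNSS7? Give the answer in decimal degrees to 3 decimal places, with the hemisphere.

28.350°N

DART8: φ = +19.71361°, λ = +158.55778°
GNSS7: φ = +36.94861°, λ = +163.17361°
Bx = cos φ₂ cos Δλ = 0.796583,  By = cos φ₂ sin Δλ = 0.064313
φₘ = atan2(sin φ₁ + sin φ₂, √((cos φ₁ + Bx)² + By²)) = 28.35041°
λₘ = λ₁ + atan2(By, cos φ₁ + Bx) = 160.67702°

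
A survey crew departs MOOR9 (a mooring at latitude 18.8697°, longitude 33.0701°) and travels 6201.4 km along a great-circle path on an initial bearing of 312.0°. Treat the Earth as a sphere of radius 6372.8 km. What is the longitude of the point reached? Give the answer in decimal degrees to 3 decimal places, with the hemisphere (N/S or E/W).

δ = d/R = 6201.4/6372.8 = 0.973104 rad
φ₂ = arcsin(sin φ₁ cos δ + cos φ₁ sin δ cos θ)
   = arcsin(0.32342·0.56274 + 0.94626·0.82664·0.66913) = 44.86181°
λ₂ = λ₁ + atan2(sin θ sin δ cos φ₁, cos δ − sin φ₁ sin φ₂) = -27.00487°

27.005°W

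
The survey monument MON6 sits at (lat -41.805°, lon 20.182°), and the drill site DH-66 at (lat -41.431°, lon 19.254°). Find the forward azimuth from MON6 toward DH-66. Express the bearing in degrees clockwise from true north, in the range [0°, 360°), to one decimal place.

298.0°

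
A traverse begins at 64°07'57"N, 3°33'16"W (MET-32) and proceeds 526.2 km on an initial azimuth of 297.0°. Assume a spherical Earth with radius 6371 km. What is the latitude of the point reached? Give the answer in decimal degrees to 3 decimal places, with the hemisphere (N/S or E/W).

MET-32: φ = +64.13250°, λ = -3.55444°
δ = d/R = 526.2/6371 = 0.082593 rad
φ₂ = arcsin(sin φ₁ cos δ + cos φ₁ sin δ cos θ)
   = arcsin(0.89981·0.99659 + 0.43629·0.08250·0.45399) = 65.93436°
λ₂ = λ₁ + atan2(sin θ sin δ cos φ₁, cos δ − sin φ₁ sin φ₂) = -13.93939°

65.934°N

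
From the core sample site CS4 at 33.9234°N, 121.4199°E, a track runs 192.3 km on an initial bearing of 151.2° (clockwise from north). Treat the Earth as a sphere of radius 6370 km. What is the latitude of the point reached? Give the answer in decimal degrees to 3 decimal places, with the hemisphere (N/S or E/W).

32.404°N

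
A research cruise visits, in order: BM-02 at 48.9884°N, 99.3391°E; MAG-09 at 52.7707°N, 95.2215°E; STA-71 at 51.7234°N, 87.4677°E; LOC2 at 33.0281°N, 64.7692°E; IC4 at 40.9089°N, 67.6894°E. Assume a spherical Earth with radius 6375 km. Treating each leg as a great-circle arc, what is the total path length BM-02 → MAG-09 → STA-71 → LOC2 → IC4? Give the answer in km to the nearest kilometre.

BM-02→MAG-09: c = 0.080057 rad, d = 510.37 km
MAG-09→STA-71: c = 0.084803 rad, d = 540.62 km
STA-71→LOC2: c = 0.434664 rad, d = 2770.98 km
LOC2→IC4: c = 0.143422 rad, d = 914.32 km
Total = 510.37 + 540.62 + 2770.98 + 914.32 = 4736.29 km

4736 km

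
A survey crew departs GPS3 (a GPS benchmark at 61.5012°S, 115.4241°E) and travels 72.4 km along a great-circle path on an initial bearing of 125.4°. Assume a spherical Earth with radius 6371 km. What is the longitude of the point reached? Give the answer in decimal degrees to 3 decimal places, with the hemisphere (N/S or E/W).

116.550°E

δ = d/R = 72.4/6371 = 0.011364 rad
φ₂ = arcsin(sin φ₁ cos δ + cos φ₁ sin δ cos θ)
   = arcsin(-0.87883·0.99994 + 0.47714·0.01136·-0.57928) = -61.87379°
λ₂ = λ₁ + atan2(sin θ sin δ cos φ₁, cos δ − sin φ₁ sin φ₂) = 116.54999°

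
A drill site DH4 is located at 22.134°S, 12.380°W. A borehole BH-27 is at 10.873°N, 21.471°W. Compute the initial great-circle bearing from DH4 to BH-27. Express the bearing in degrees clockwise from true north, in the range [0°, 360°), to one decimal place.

Δλ = -9.0910°
y = sin Δλ · cos φ₂ = -0.155166
x = cos φ₁ sin φ₂ − sin φ₁ cos φ₂ cos Δλ = 0.540094
θ = atan2(y, x) = -16.0291° → 343.9709° (mod 360°)

344.0°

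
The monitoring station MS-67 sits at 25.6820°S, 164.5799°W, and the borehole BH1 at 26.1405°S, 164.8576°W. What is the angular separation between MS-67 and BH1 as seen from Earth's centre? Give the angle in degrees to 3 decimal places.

0.522°

Δφ = -0.4585°,  Δλ = -0.2777°
a = sin²(Δφ/2) + cos φ₁ cos φ₂ sin²(Δλ/2) = 0.000021
c = 2·arcsin(√a) = 0.009113 rad = 0.5221°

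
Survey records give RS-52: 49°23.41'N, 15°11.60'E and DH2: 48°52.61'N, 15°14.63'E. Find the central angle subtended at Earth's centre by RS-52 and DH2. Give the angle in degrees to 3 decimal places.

0.514°

RS-52: φ = +49.39017°, λ = +15.19333°
DH2: φ = +48.87683°, λ = +15.24383°
Δφ = -0.5133°,  Δλ = 0.0505°
a = sin²(Δφ/2) + cos φ₁ cos φ₂ sin²(Δλ/2) = 0.000020
c = 2·arcsin(√a) = 0.008978 rad = 0.5144°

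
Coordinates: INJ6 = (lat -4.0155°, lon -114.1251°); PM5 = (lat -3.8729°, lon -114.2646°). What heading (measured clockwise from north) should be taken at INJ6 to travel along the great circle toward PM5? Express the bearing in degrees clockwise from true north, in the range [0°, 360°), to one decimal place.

315.7°

Δλ = -0.1395°
y = sin Δλ · cos φ₂ = -0.002429
x = cos φ₁ sin φ₂ − sin φ₁ cos φ₂ cos Δλ = 0.002489
θ = atan2(y, x) = -44.3073° → 315.6927° (mod 360°)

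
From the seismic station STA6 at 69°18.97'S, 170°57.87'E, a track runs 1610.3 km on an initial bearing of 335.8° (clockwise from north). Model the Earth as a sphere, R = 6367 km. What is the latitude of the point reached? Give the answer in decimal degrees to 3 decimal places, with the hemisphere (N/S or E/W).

55.605°S

STA6: φ = -69.31617°, λ = +170.96450°
δ = d/R = 1610.3/6367 = 0.252913 rad
φ₂ = arcsin(sin φ₁ cos δ + cos φ₁ sin δ cos θ)
   = arcsin(-0.93554·0.96819 + 0.35321·0.25023·0.91212) = -55.60536°
λ₂ = λ₁ + atan2(sin θ sin δ cos φ₁, cos δ − sin φ₁ sin φ₂) = 160.50263°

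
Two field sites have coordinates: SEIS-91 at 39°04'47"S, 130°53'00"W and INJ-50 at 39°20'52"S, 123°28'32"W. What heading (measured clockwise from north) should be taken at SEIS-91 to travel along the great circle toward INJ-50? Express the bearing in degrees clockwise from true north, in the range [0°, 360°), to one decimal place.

SEIS-91: φ = -39.07972°, λ = -130.88333°
INJ-50: φ = -39.34778°, λ = -123.47556°
Δλ = 7.4078°
y = sin Δλ · cos φ₂ = 0.099703
x = cos φ₁ sin φ₂ − sin φ₁ cos φ₂ cos Δλ = -0.008747
θ = atan2(y, x) = 95.0139° → 95.0139° (mod 360°)

95.0°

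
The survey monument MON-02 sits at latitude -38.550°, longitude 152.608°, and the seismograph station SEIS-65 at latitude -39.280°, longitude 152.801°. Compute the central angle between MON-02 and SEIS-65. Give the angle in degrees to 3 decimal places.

0.745°

Δφ = -0.7300°,  Δλ = 0.1930°
a = sin²(Δφ/2) + cos φ₁ cos φ₂ sin²(Δλ/2) = 0.000042
c = 2·arcsin(√a) = 0.013008 rad = 0.7453°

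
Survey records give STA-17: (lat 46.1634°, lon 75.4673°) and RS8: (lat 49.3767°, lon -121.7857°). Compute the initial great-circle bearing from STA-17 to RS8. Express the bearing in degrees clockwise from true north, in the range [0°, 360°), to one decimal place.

Δλ = 162.7470°
y = sin Δλ · cos φ₂ = 0.193106
x = cos φ₁ sin φ₂ − sin φ₁ cos φ₂ cos Δλ = 0.974197
θ = atan2(y, x) = 11.2119° → 11.2119° (mod 360°)

11.2°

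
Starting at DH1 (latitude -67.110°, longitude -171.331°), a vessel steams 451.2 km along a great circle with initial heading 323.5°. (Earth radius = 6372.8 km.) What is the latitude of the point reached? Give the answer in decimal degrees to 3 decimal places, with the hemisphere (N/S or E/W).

63.744°S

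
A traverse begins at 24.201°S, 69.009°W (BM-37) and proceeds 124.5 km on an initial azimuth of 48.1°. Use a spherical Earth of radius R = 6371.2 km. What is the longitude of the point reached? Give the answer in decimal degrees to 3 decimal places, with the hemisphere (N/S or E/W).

δ = d/R = 124.5/6371.2 = 0.019541 rad
φ₂ = arcsin(sin φ₁ cos δ + cos φ₁ sin δ cos θ)
   = arcsin(-0.40994·0.99981 + 0.91211·0.01954·0.66783) = -23.45060°
λ₂ = λ₁ + atan2(sin θ sin δ cos φ₁, cos δ − sin φ₁ sin φ₂) = -68.10064°

68.101°W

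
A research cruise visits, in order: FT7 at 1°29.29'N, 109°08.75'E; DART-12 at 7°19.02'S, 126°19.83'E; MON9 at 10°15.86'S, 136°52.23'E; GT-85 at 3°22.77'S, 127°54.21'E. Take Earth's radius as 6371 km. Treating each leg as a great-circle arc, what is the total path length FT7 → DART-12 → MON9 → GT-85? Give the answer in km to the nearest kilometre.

FT7: φ = +1.48817°, λ = +109.14583°
DART-12: φ = -7.31700°, λ = +126.33050°
MON9: φ = -10.26433°, λ = +136.87050°
GT-85: φ = -3.37950°, λ = +127.90350°
FT7→DART-12: c = 0.336396 rad, d = 2143.18 km
DART-12→MON9: c = 0.188908 rad, d = 1203.53 km
MON9→GT-85: c = 0.196357 rad, d = 1250.99 km
Total = 2143.18 + 1203.53 + 1250.99 = 4597.70 km

4598 km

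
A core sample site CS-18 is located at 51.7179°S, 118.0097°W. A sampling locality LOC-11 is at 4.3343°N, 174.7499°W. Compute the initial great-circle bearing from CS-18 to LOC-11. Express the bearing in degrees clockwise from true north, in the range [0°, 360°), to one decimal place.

299.7°

Δλ = -56.7402°
y = sin Δλ · cos φ₂ = -0.833801
x = cos φ₁ sin φ₂ − sin φ₁ cos φ₂ cos Δλ = 0.476096
θ = atan2(y, x) = -60.2738° → 299.7262° (mod 360°)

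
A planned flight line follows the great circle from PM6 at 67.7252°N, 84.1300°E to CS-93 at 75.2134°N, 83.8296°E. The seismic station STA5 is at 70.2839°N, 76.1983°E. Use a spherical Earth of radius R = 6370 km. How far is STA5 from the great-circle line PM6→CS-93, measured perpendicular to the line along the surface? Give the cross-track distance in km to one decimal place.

293.5 km

δ₁₃ = central angle PM6→STA5 = 0.066651 rad  (haversine)
θ₁₃ = bearing PM6→STA5 = 315.655°,  θ₁₂ = bearing PM6→CS-93 = 359.412°
dₓₜ = R·arcsin(sin δ₁₃ · sin(θ₁₃ − θ₁₂)) = 6370·arcsin(0.06660·sin(-43.757°)) = -293.517 km
|dₓₜ| = 293.517 km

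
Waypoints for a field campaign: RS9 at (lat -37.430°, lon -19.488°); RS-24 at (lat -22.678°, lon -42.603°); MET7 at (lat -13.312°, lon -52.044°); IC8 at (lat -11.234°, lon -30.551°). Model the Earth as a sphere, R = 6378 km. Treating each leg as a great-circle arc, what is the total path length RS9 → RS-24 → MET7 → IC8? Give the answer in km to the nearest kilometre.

RS9→RS-24: c = 0.431798 rad, d = 2754.01 km
RS-24→MET7: c = 0.226283 rad, d = 1443.24 km
MET7→IC8: c = 0.368220 rad, d = 2348.50 km
Total = 2754.01 + 1443.24 + 2348.50 = 6545.75 km

6546 km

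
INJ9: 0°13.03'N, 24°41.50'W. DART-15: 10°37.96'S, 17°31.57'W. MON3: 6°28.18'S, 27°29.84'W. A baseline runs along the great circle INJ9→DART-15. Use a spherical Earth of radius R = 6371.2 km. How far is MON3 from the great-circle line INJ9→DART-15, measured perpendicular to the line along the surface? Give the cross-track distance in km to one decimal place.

INJ9: φ = +0.21717°, λ = -24.69167°
DART-15: φ = -10.63267°, λ = -17.52617°
MON3: φ = -6.46967°, λ = -27.49733°
δ₁₃ = central angle INJ9→MON3 = 0.126525 rad  (haversine)
θ₁₃ = bearing INJ9→MON3 = 202.671°,  θ₁₂ = bearing INJ9→DART-15 = 146.921°
dₓₜ = R·arcsin(sin δ₁₃ · sin(θ₁₃ − θ₁₂)) = 6371.2·arcsin(0.12619·sin(55.750°)) = 665.762 km
|dₓₜ| = 665.762 km

665.8 km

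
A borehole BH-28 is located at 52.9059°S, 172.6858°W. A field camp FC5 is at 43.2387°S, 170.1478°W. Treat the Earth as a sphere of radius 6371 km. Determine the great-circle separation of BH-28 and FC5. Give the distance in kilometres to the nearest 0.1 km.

Δφ = 9.6672°,  Δλ = 2.5380°
a = sin²(Δφ/2) + cos φ₁ cos φ₂ sin²(Δλ/2) = 0.007316
c = 2·arcsin(√a) = 0.171272 rad = 9.8132°
d = R·c = 6371 × 0.171272 = 1091.2 km

1091.2 km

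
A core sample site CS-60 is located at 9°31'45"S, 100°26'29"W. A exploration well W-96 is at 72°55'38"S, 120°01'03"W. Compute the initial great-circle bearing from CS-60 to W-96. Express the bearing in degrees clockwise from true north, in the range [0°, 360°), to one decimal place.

186.3°

CS-60: φ = -9.52917°, λ = -100.44139°
W-96: φ = -72.92722°, λ = -120.01750°
Δλ = -19.5761°
y = sin Δλ · cos φ₂ = -0.098369
x = cos φ₁ sin φ₂ − sin φ₁ cos φ₂ cos Δλ = -0.896948
θ = atan2(y, x) = -173.7414° → 186.2586° (mod 360°)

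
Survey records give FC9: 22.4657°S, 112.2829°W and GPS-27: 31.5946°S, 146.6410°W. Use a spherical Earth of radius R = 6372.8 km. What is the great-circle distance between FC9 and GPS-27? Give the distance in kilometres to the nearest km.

3536 km

Δφ = -9.1289°,  Δλ = -34.3581°
a = sin²(Δφ/2) + cos φ₁ cos φ₂ sin²(Δλ/2) = 0.075000
c = 2·arcsin(√a) = 0.554811 rad = 31.7883°
d = R·c = 6372.8 × 0.554811 = 3535.7 km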